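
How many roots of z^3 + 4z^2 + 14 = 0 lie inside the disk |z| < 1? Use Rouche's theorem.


Step 1: On |z| = 1 the three terms have sizes |z^3| = 1^3 = 1, |4z^2| = 4*1^2 = 4, |14| = 14
Step 2: The dominant term is g(z) = 14; let h(z) = z^3 + 4z^2 so f = g + h
Step 3: On |z| = 1: |g| = 14 and |h| <= 1 + 4 = 5
Step 4: Since 14 > 5, |h| < |g| on |z| = 1, so by Rouche f has the same number of zeros as g inside |z| < 1
Step 5: g(z) = 14 is a nonzero constant with no zeros inside |z| < 1. Answer = 0

0


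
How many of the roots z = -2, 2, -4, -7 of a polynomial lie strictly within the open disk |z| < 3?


Step 1: Check each root:
  z = -2: |-2| = 2 < 3
  z = 2: |2| = 2 < 3
  z = -4: |-4| = 4 >= 3
  z = -7: |-7| = 7 >= 3
Step 2: Count = 2

2


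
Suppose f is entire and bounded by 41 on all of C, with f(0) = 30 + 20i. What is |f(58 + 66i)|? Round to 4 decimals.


Step 1: By Liouville's theorem, a bounded entire function is constant.
Step 2: f(z) = f(0) = 30 + 20i for all z.
Step 3: |f(w)| = |30 + 20i| = sqrt(900 + 400)
Step 4: = 36.0555

36.0555


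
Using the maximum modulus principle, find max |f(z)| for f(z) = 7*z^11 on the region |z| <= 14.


Step 1: On |z| = 14, |f(z)| = 7 * |z|^11 = 7 * 14^11
Step 2: By maximum modulus principle, maximum is on boundary.
Step 3: Maximum = 7 * 4049565169664 = 28346956187648

28346956187648


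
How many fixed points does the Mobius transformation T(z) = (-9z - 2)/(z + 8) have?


Step 1: Fixed points satisfy T(z) = z
Step 2: z^2 + 17z + 2 = 0
Step 3: Discriminant = 17^2 - 4*1*2 = 281
Step 4: Number of fixed points = 2

2


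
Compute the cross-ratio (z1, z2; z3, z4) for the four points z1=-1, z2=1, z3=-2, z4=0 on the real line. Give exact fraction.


Step 1: (z1-z3)(z2-z4) = 1 * 1 = 1
Step 2: (z1-z4)(z2-z3) = (-1) * 3 = -3
Step 3: Cross-ratio = -1/3 = -1/3

-1/3


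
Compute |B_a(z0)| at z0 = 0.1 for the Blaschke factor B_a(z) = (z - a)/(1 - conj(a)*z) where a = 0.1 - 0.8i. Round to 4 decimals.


Step 1: Numerator z0 - a = 0.1 - (0.1 - 0.8i) = 0 + 0.8i
Step 2: Denominator 1 - conj(a)*z0 = 1 - (0.1 + 0.8i)*0.1 = 0.99 - 0.08i
Step 3: |z0 - a|^2 = 0^2 + 0.8^2 = 0.64; |1 - conj(a)*z0|^2 = 0.99^2 + (-0.08)^2 = 0.9865
Step 4: |B_a(0.1)| = sqrt(0.64 / 0.9865) = sqrt(0.648758)
Step 5: = 0.8055

0.8055


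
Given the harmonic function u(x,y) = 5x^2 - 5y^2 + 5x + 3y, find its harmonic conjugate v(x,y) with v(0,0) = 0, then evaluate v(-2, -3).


Step 1: v_x = -u_y = 10y - 3
Step 2: v_y = u_x = 10x + 5
Step 3: v = 10xy - 3x + 5y + C
Step 4: v(0,0) = 0 => C = 0
Step 5: v(-2, -3) = 51

51


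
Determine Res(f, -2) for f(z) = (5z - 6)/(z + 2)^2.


Step 1: Pole of order 2 at z = -2
Step 2: Res = lim d/dz [(z + 2)^2 * f(z)] as z -> -2
Step 3: (z + 2)^2 * f(z) = 5z - 6
Step 4: d/dz[5z - 6] = 5

5


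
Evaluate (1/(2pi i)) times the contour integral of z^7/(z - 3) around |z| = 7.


Step 1: f(z) = z^7, a = 3 is inside |z| = 7
Step 2: By Cauchy integral formula: (1/(2pi*i)) * integral = f(a)
Step 3: f(3) = 3^7 = 2187

2187


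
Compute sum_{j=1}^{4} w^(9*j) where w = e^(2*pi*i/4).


Step 1: The sum sum_{j=1}^{n} w^(k*j) equals n if n | k, else 0.
Step 2: Here n = 4, k = 9
Step 3: Does n divide k? 4 | 9 -> False
Step 4: Sum = 0

0


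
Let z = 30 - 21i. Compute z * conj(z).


Step 1: conj(z) = 30 + 21i
Step 2: z * conj(z) = 30^2 + (-21)^2
Step 3: = 900 + 441 = 1341

1341


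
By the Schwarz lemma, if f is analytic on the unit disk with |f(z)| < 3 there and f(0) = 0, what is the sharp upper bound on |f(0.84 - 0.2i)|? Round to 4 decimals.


Step 1: g = f/3 maps D -> D with g(0) = 0, so by the Schwarz lemma |g(z)| <= |z|, i.e. |f(z)| <= 3|z|; this is sharp (f(z) = 3z).
Step 2: |z0|^2 = 0.84^2 + (-0.2)^2 = 0.7456
Step 3: |z0| = sqrt(0.7456) = 0.863481
Step 4: Best bound = 3 * |z0| = 3 * 0.863481 = 2.5904

2.5904


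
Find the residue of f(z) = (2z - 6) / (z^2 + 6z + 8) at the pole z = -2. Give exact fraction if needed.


Step 1: Q(z) = z^2 + 6z + 8 = (z + 2)(z + 4)
Step 2: Q'(z) = 2z + 6
Step 3: Q'(-2) = 2, P(-2) = -10
Step 4: Res = P(-2)/Q'(-2) = -10/2 = -5

-5


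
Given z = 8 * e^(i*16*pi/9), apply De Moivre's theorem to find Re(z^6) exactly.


Step 1: By De Moivre's theorem, z^6 = 8^6 * e^(i*6*16*pi/9) = 262144 * (cos(32*pi/3) + i*sin(32*pi/3))
Step 2: |z|^6 = 8^6 = 262144
Step 3: Reduce the angle mod 2*pi: 32*pi/3 - 10*pi = 2*pi/3
Step 4: cos(2*pi/3) = -1/2
Step 5: Re(z^6) = 262144 * (-1/2) = -131072

-131072


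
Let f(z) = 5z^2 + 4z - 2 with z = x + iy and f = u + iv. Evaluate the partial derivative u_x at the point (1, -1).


Step 1: f(z) = 5(x+iy)^2 + 4(x+iy) - 2
Step 2: u = 5(x^2 - y^2) + 4x - 2
Step 3: u_x = 10x + 4
Step 4: At (1, -1): u_x = 10 + 4 = 14

14


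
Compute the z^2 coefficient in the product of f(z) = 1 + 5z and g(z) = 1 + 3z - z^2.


Step 1: z^2 term in f*g comes from: (1)*(-z^2) + (5z)*(3z) + (0)*(1)
Step 2: = -1 + 15 + 0
Step 3: = 14

14


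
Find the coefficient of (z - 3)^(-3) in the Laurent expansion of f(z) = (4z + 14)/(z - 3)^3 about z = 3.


Step 1: Write the numerator in powers of (z - 3): 4z + 14 = 4(z - 3) + (4*3 + 14) = 4(z - 3) + 26
Step 2: Divide by (z - 3)^3: f(z) = 26(z - 3)^(-3) + 4(z - 3)^(-2)
Step 3: This finite sum is the Laurent series of f about z = 3.
Step 4: Coefficient of (z - 3)^(-3) = 4*3 + 14 = 26

26


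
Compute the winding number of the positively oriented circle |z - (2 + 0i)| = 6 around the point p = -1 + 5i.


Step 1: Center c = (2, 0), radius = 6
Step 2: |p - c|^2 = (-3)^2 + 5^2 = 34
Step 3: r^2 = 36
Step 4: |p-c| < r so winding number = 1

1


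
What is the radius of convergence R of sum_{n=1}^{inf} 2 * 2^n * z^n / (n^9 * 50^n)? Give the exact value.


Step 1: General term a_n = 2 * 2^n / (n^9 * 50^n)
Step 2: By the root test, |a_n|^(1/n) = 2^(1/n) * 2 / (n^(9/n) * 50) -> 2/50 as n -> infinity (since 2^(1/n) -> 1 and n^(9/n) -> 1)
Step 3: R = 1/lim|a_n|^(1/n) = 50/2 = 25

25


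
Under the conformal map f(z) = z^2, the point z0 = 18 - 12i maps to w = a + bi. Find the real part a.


Step 1: z0 = 18 - 12i
Step 2: z0^2 = 18^2 - (-12)^2 - 432i
Step 3: real part = 324 - 144 = 180

180


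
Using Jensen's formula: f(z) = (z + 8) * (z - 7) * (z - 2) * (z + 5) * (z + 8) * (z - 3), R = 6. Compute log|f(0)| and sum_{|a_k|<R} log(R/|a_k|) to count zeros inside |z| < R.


Jensen's formula: (1/2pi)*integral log|f(Re^it)|dt = log|f(0)| + sum_{|a_k|<R} log(R/|a_k|)
Step 1: f(0) = 8 * (-7) * (-2) * 5 * 8 * (-3) = -13440
Step 2: log|f(0)| = log|-8| + log|7| + log|2| + log|-5| + log|-8| + log|3| = 9.506
Step 3: Zeros inside |z| < 6: 2, -5, 3
Step 4: Jensen sum = log(6/2) + log(6/5) + log(6/3) = 1.9741
Step 5: n(R) = number of terms in the Jensen sum = count of zeros inside |z| < 6 = 3

3


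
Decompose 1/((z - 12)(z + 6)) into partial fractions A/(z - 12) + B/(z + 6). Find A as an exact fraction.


Step 1: Multiply both sides by (z - 12) and set z = 12
Step 2: A = 1 / (12 + 6)
Step 3: A = 1 / 18
Step 4: A = 1/18

1/18


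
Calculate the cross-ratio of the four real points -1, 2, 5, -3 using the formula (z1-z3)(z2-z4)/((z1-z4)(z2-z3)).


Step 1: (z1-z3)(z2-z4) = (-6) * 5 = -30
Step 2: (z1-z4)(z2-z3) = 2 * (-3) = -6
Step 3: Cross-ratio = 30/6 = 5

5


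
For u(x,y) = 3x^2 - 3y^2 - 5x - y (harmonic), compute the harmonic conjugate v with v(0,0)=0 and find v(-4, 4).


Step 1: v_x = -u_y = 6y + 1
Step 2: v_y = u_x = 6x - 5
Step 3: v = 6xy + x - 5y + C
Step 4: v(0,0) = 0 => C = 0
Step 5: v(-4, 4) = -120

-120


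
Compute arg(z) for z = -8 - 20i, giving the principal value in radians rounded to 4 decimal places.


Step 1: z = -8 - 20i
Step 2: arg(z) = atan2(-20, -8)
Step 3: arg(z) = -1.9513

-1.9513


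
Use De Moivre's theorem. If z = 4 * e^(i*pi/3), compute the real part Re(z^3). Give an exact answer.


Step 1: By De Moivre's theorem, z^3 = 4^3 * e^(i*3*pi/3) = 64 * (cos(pi) + i*sin(pi))
Step 2: |z|^3 = 4^3 = 64
Step 3: The angle pi already lies in [0, 2*pi)
Step 4: cos(pi) = -1
Step 5: Re(z^3) = 64 * (-1) = -64

-64


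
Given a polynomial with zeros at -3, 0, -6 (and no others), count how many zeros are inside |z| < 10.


Step 1: Check each root:
  z = -3: |-3| = 3 < 10
  z = 0: |0| = 0 < 10
  z = -6: |-6| = 6 < 10
Step 2: Count = 3

3


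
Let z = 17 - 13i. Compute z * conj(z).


Step 1: conj(z) = 17 + 13i
Step 2: z * conj(z) = 17^2 + (-13)^2
Step 3: = 289 + 169 = 458

458


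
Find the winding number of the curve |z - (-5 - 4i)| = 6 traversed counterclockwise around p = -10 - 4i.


Step 1: Center c = (-5, -4), radius = 6
Step 2: |p - c|^2 = (-5)^2 + 0^2 = 25
Step 3: r^2 = 36
Step 4: |p-c| < r so winding number = 1

1


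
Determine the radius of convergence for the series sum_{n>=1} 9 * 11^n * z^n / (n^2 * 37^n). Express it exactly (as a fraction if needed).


Step 1: General term a_n = 9 * 11^n / (n^2 * 37^n)
Step 2: By the root test, |a_n|^(1/n) = 9^(1/n) * 11 / (n^(2/n) * 37) -> 11/37 as n -> infinity (since 9^(1/n) -> 1 and n^(2/n) -> 1)
Step 3: R = 1/lim|a_n|^(1/n) = 37/11

37/11


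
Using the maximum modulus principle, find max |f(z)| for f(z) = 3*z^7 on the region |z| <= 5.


Step 1: On |z| = 5, |f(z)| = 3 * |z|^7 = 3 * 5^7
Step 2: By maximum modulus principle, maximum is on boundary.
Step 3: Maximum = 3 * 78125 = 234375

234375


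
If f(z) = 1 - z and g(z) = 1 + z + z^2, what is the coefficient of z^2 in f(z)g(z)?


Step 1: z^2 term in f*g comes from: (1)*(z^2) + (-z)*(z) + (0)*(1)
Step 2: = 1 - 1 + 0
Step 3: = 0

0


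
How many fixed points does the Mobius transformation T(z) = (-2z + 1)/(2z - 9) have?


Step 1: Fixed points satisfy T(z) = z
Step 2: 2z^2 - 7z - 1 = 0
Step 3: Discriminant = (-7)^2 - 4*2*(-1) = 57
Step 4: Number of fixed points = 2

2


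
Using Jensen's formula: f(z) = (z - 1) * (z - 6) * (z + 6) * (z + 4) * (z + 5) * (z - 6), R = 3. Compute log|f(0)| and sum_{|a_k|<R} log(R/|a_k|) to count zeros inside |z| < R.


Jensen's formula: (1/2pi)*integral log|f(Re^it)|dt = log|f(0)| + sum_{|a_k|<R} log(R/|a_k|)
Step 1: f(0) = (-1) * (-6) * 6 * 4 * 5 * (-6) = -4320
Step 2: log|f(0)| = log|1| + log|6| + log|-6| + log|-4| + log|-5| + log|6| = 8.371
Step 3: Zeros inside |z| < 3: 1
Step 4: Jensen sum = log(3/1) = 1.0986
Step 5: n(R) = number of terms in the Jensen sum = count of zeros inside |z| < 3 = 1

1


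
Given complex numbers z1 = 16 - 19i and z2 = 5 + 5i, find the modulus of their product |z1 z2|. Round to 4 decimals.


Step 1: |z1| = sqrt(16^2 + (-19)^2) = sqrt(617)
Step 2: |z2| = sqrt(5^2 + 5^2) = sqrt(50)
Step 3: |z1*z2| = |z1|*|z2| = sqrt(617) * sqrt(50) = sqrt(617 * 50) = sqrt(30850)
Step 4: = 175.6417

175.6417


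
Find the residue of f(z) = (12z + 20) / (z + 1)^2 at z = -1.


Step 1: Pole of order 2 at z = -1
Step 2: Res = lim d/dz [(z + 1)^2 * f(z)] as z -> -1
Step 3: (z + 1)^2 * f(z) = 12z + 20
Step 4: d/dz[12z + 20] = 12

12


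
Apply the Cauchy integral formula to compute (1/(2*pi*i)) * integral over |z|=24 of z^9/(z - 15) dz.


Step 1: f(z) = z^9, a = 15 is inside |z| = 24
Step 2: By Cauchy integral formula: (1/(2pi*i)) * integral = f(a)
Step 3: f(15) = 15^9 = 38443359375

38443359375


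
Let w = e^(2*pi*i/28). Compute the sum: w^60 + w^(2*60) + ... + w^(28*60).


Step 1: The sum sum_{j=1}^{n} w^(k*j) equals n if n | k, else 0.
Step 2: Here n = 28, k = 60
Step 3: Does n divide k? 28 | 60 -> False
Step 4: Sum = 0

0


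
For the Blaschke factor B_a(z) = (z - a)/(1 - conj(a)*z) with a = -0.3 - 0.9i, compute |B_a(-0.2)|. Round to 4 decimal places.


Step 1: Numerator z0 - a = -0.2 - (-0.3 - 0.9i) = 0.1 + 0.9i
Step 2: Denominator 1 - conj(a)*z0 = 1 - (-0.3 + 0.9i)*(-0.2) = 0.94 + 0.18i
Step 3: |z0 - a|^2 = 0.1^2 + 0.9^2 = 0.82; |1 - conj(a)*z0|^2 = 0.94^2 + 0.18^2 = 0.916
Step 4: |B_a(-0.2)| = sqrt(0.82 / 0.916) = sqrt(0.895197)
Step 5: = 0.9461

0.9461


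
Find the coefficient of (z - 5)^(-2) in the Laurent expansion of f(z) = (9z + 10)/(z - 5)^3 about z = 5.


Step 1: Write the numerator in powers of (z - 5): 9z + 10 = 9(z - 5) + (9*5 + 10) = 9(z - 5) + 55
Step 2: Divide by (z - 5)^3: f(z) = 55(z - 5)^(-3) + 9(z - 5)^(-2)
Step 3: This finite sum is the Laurent series of f about z = 5.
Step 4: Coefficient of (z - 5)^(-2) = coefficient of (z - 5) in the re-centred numerator = 9

9


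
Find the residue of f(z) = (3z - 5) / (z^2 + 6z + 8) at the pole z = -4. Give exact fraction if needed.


Step 1: Q(z) = z^2 + 6z + 8 = (z + 4)(z + 2)
Step 2: Q'(z) = 2z + 6
Step 3: Q'(-4) = -2, P(-4) = -17
Step 4: Res = P(-4)/Q'(-4) = -17/(-2) = 17/2

17/2


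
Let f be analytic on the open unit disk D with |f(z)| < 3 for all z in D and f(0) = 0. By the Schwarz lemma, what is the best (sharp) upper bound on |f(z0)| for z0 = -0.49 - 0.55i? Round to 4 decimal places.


Step 1: g = f/3 maps D -> D with g(0) = 0, so by the Schwarz lemma |g(z)| <= |z|, i.e. |f(z)| <= 3|z|; this is sharp (f(z) = 3z).
Step 2: |z0|^2 = (-0.49)^2 + (-0.55)^2 = 0.5426
Step 3: |z0| = sqrt(0.5426) = 0.736614
Step 4: Best bound = 3 * |z0| = 3 * 0.736614 = 2.2098

2.2098


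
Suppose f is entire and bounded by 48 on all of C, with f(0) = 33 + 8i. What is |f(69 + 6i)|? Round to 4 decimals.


Step 1: By Liouville's theorem, a bounded entire function is constant.
Step 2: f(z) = f(0) = 33 + 8i for all z.
Step 3: |f(w)| = |33 + 8i| = sqrt(1089 + 64)
Step 4: = 33.9559

33.9559


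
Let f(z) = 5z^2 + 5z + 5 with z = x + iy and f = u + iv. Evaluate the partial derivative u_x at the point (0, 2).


Step 1: f(z) = 5(x+iy)^2 + 5(x+iy) + 5
Step 2: u = 5(x^2 - y^2) + 5x + 5
Step 3: u_x = 10x + 5
Step 4: At (0, 2): u_x = 0 + 5 = 5

5


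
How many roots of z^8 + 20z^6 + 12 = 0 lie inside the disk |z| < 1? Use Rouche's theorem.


Step 1: On |z| = 1 the three terms have sizes |z^8| = 1^8 = 1, |20z^6| = 20*1^6 = 20, |12| = 12
Step 2: The dominant term is g(z) = 20z^6; let h(z) = z^8 + 12 so f = g + h
Step 3: On |z| = 1: |g| = 20 and |h| <= 1 + 12 = 13
Step 4: Since 20 > 13, |h| < |g| on |z| = 1, so by Rouche f has the same number of zeros as g inside |z| < 1
Step 5: g(z) = 20z^6 has 6 zeros (at the origin, multiplicity 6) inside |z| < 1. Answer = 6

6


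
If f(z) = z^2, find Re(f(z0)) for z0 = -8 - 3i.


Step 1: z0 = -8 - 3i
Step 2: z0^2 = (-8)^2 - (-3)^2 + 48i
Step 3: real part = 64 - 9 = 55

55


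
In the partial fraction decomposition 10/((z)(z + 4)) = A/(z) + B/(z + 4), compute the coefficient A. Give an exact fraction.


Step 1: Multiply both sides by (z) and set z = 0
Step 2: A = 10 / (0 + 4)
Step 3: A = 10 / 4
Step 4: A = 5/2

5/2


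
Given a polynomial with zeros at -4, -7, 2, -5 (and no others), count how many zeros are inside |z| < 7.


Step 1: Check each root:
  z = -4: |-4| = 4 < 7
  z = -7: |-7| = 7 >= 7
  z = 2: |2| = 2 < 7
  z = -5: |-5| = 5 < 7
Step 2: Count = 3

3


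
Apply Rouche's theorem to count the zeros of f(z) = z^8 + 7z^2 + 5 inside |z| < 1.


Step 1: On |z| = 1 the three terms have sizes |z^8| = 1^8 = 1, |7z^2| = 7*1^2 = 7, |5| = 5
Step 2: The dominant term is g(z) = 7z^2; let h(z) = z^8 + 5 so f = g + h
Step 3: On |z| = 1: |g| = 7 and |h| <= 1 + 5 = 6
Step 4: Since 7 > 6, |h| < |g| on |z| = 1, so by Rouche f has the same number of zeros as g inside |z| < 1
Step 5: g(z) = 7z^2 has 2 zeros (at the origin, multiplicity 2) inside |z| < 1. Answer = 2

2


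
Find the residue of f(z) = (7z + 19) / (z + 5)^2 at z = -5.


Step 1: Pole of order 2 at z = -5
Step 2: Res = lim d/dz [(z + 5)^2 * f(z)] as z -> -5
Step 3: (z + 5)^2 * f(z) = 7z + 19
Step 4: d/dz[7z + 19] = 7

7


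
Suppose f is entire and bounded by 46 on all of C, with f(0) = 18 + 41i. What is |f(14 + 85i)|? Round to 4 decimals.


Step 1: By Liouville's theorem, a bounded entire function is constant.
Step 2: f(z) = f(0) = 18 + 41i for all z.
Step 3: |f(w)| = |18 + 41i| = sqrt(324 + 1681)
Step 4: = 44.7772

44.7772


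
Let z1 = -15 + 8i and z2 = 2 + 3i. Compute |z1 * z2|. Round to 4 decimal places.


Step 1: |z1| = sqrt((-15)^2 + 8^2) = sqrt(289)
Step 2: |z2| = sqrt(2^2 + 3^2) = sqrt(13)
Step 3: |z1*z2| = |z1|*|z2| = sqrt(289) * sqrt(13) = sqrt(289 * 13) = sqrt(3757)
Step 4: = 61.2944

61.2944


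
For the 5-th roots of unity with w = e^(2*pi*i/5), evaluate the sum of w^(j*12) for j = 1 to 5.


Step 1: The sum sum_{j=1}^{n} w^(k*j) equals n if n | k, else 0.
Step 2: Here n = 5, k = 12
Step 3: Does n divide k? 5 | 12 -> False
Step 4: Sum = 0

0


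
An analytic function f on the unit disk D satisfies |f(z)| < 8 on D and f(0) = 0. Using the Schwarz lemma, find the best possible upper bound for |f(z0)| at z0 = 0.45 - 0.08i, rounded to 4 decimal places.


Step 1: g = f/8 maps D -> D with g(0) = 0, so by the Schwarz lemma |g(z)| <= |z|, i.e. |f(z)| <= 8|z|; this is sharp (f(z) = 8z).
Step 2: |z0|^2 = 0.45^2 + (-0.08)^2 = 0.2089
Step 3: |z0| = sqrt(0.2089) = 0.457056
Step 4: Best bound = 8 * |z0| = 8 * 0.457056 = 3.6564

3.6564


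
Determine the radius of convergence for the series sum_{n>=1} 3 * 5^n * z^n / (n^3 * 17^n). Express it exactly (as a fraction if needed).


Step 1: General term a_n = 3 * 5^n / (n^3 * 17^n)
Step 2: By the root test, |a_n|^(1/n) = 3^(1/n) * 5 / (n^(3/n) * 17) -> 5/17 as n -> infinity (since 3^(1/n) -> 1 and n^(3/n) -> 1)
Step 3: R = 1/lim|a_n|^(1/n) = 17/5

17/5


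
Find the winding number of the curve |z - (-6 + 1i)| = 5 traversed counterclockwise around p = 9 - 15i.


Step 1: Center c = (-6, 1), radius = 5
Step 2: |p - c|^2 = 15^2 + (-16)^2 = 481
Step 3: r^2 = 25
Step 4: |p-c| > r so winding number = 0

0


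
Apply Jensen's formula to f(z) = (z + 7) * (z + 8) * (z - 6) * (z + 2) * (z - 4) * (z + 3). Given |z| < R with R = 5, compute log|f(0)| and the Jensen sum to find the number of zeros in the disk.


Jensen's formula: (1/2pi)*integral log|f(Re^it)|dt = log|f(0)| + sum_{|a_k|<R} log(R/|a_k|)
Step 1: f(0) = 7 * 8 * (-6) * 2 * (-4) * 3 = 8064
Step 2: log|f(0)| = log|-7| + log|-8| + log|6| + log|-2| + log|4| + log|-3| = 8.9952
Step 3: Zeros inside |z| < 5: -2, 4, -3
Step 4: Jensen sum = log(5/2) + log(5/4) + log(5/3) = 1.6503
Step 5: n(R) = number of terms in the Jensen sum = count of zeros inside |z| < 5 = 3

3


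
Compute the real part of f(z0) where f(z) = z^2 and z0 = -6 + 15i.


Step 1: z0 = -6 + 15i
Step 2: z0^2 = (-6)^2 - 15^2 - 180i
Step 3: real part = 36 - 225 = -189

-189


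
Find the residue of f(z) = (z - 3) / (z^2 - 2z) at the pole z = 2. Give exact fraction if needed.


Step 1: Q(z) = z^2 - 2z = (z - 2)(z)
Step 2: Q'(z) = 2z - 2
Step 3: Q'(2) = 2, P(2) = -1
Step 4: Res = P(2)/Q'(2) = -1/2 = -1/2

-1/2


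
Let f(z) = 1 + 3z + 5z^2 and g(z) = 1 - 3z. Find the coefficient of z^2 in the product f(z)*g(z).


Step 1: z^2 term in f*g comes from: (1)*(0) + (3z)*(-3z) + (5z^2)*(1)
Step 2: = 0 - 9 + 5
Step 3: = -4

-4


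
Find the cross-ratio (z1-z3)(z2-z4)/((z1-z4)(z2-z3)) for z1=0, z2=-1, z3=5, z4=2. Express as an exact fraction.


Step 1: (z1-z3)(z2-z4) = (-5) * (-3) = 15
Step 2: (z1-z4)(z2-z3) = (-2) * (-6) = 12
Step 3: Cross-ratio = 15/12 = 5/4

5/4


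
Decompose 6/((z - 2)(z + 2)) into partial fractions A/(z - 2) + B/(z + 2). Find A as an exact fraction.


Step 1: Multiply both sides by (z - 2) and set z = 2
Step 2: A = 6 / (2 + 2)
Step 3: A = 6 / 4
Step 4: A = 3/2

3/2


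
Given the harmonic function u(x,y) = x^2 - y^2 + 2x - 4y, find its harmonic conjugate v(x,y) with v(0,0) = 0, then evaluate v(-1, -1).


Step 1: v_x = -u_y = 2y + 4
Step 2: v_y = u_x = 2x + 2
Step 3: v = 2xy + 4x + 2y + C
Step 4: v(0,0) = 0 => C = 0
Step 5: v(-1, -1) = -4

-4


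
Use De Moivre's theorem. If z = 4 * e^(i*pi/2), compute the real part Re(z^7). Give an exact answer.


Step 1: By De Moivre's theorem, z^7 = 4^7 * e^(i*7*pi/2) = 16384 * (cos(7*pi/2) + i*sin(7*pi/2))
Step 2: |z|^7 = 4^7 = 16384
Step 3: Reduce the angle mod 2*pi: 7*pi/2 - 2*pi = 3*pi/2
Step 4: cos(3*pi/2) = 0
Step 5: Re(z^7) = 16384 * 0 = 0

0


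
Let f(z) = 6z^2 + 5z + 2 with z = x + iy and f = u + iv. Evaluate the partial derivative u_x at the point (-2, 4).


Step 1: f(z) = 6(x+iy)^2 + 5(x+iy) + 2
Step 2: u = 6(x^2 - y^2) + 5x + 2
Step 3: u_x = 12x + 5
Step 4: At (-2, 4): u_x = -24 + 5 = -19

-19


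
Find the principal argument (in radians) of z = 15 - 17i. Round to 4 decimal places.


Step 1: z = 15 - 17i
Step 2: arg(z) = atan2(-17, 15)
Step 3: arg(z) = -0.8478

-0.8478


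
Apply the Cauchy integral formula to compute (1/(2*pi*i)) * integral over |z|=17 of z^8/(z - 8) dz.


Step 1: f(z) = z^8, a = 8 is inside |z| = 17
Step 2: By Cauchy integral formula: (1/(2pi*i)) * integral = f(a)
Step 3: f(8) = 8^8 = 16777216

16777216


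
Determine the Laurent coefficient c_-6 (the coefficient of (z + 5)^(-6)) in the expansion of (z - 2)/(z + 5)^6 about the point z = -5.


Step 1: Write the numerator in powers of (z + 5): z - 2 = (z + 5) + (1*(-5) - 2) = (z + 5) - 7
Step 2: Divide by (z + 5)^6: f(z) = -7(z + 5)^(-6) + (z + 5)^(-5)
Step 3: This finite sum is the Laurent series of f about z = -5.
Step 4: Coefficient of (z + 5)^(-6) = 1*(-5) - 2 = -7

-7


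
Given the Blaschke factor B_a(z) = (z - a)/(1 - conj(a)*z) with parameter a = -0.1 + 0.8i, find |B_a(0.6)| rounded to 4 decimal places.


Step 1: Numerator z0 - a = 0.6 - (-0.1 + 0.8i) = 0.7 - 0.8i
Step 2: Denominator 1 - conj(a)*z0 = 1 - (-0.1 - 0.8i)*0.6 = 1.06 + 0.48i
Step 3: |z0 - a|^2 = 0.7^2 + (-0.8)^2 = 1.13; |1 - conj(a)*z0|^2 = 1.06^2 + 0.48^2 = 1.354
Step 4: |B_a(0.6)| = sqrt(1.13 / 1.354) = sqrt(0.834564)
Step 5: = 0.9135

0.9135


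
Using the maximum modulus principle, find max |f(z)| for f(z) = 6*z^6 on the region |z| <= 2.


Step 1: On |z| = 2, |f(z)| = 6 * |z|^6 = 6 * 2^6
Step 2: By maximum modulus principle, maximum is on boundary.
Step 3: Maximum = 6 * 64 = 384

384


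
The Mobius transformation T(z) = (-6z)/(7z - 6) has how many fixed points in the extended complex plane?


Step 1: Fixed points satisfy T(z) = z
Step 2: 7z^2 = 0
Step 3: Discriminant = 0^2 - 4*7*0 = 0
Step 4: Number of fixed points = 1

1


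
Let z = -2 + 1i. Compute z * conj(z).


Step 1: conj(z) = -2 - 1i
Step 2: z * conj(z) = (-2)^2 + 1^2
Step 3: = 4 + 1 = 5

5


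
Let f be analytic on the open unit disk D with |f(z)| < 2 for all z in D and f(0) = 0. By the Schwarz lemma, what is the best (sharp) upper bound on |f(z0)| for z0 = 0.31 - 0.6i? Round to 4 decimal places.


Step 1: g = f/2 maps D -> D with g(0) = 0, so by the Schwarz lemma |g(z)| <= |z|, i.e. |f(z)| <= 2|z|; this is sharp (f(z) = 2z).
Step 2: |z0|^2 = 0.31^2 + (-0.6)^2 = 0.4561
Step 3: |z0| = sqrt(0.4561) = 0.675352
Step 4: Best bound = 2 * |z0| = 2 * 0.675352 = 1.3507

1.3507


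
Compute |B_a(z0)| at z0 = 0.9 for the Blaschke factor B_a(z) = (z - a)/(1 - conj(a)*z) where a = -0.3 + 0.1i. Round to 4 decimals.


Step 1: Numerator z0 - a = 0.9 - (-0.3 + 0.1i) = 1.2 - 0.1i
Step 2: Denominator 1 - conj(a)*z0 = 1 - (-0.3 - 0.1i)*0.9 = 1.27 + 0.09i
Step 3: |z0 - a|^2 = 1.2^2 + (-0.1)^2 = 1.45; |1 - conj(a)*z0|^2 = 1.27^2 + 0.09^2 = 1.621
Step 4: |B_a(0.9)| = sqrt(1.45 / 1.621) = sqrt(0.89451)
Step 5: = 0.9458

0.9458


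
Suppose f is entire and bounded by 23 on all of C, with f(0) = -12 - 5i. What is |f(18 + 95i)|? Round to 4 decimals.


Step 1: By Liouville's theorem, a bounded entire function is constant.
Step 2: f(z) = f(0) = -12 - 5i for all z.
Step 3: |f(w)| = |-12 - 5i| = sqrt(144 + 25)
Step 4: = 13.0

13.0


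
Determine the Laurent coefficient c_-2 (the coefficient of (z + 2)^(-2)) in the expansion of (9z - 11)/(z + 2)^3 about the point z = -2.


Step 1: Write the numerator in powers of (z + 2): 9z - 11 = 9(z + 2) + (9*(-2) - 11) = 9(z + 2) - 29
Step 2: Divide by (z + 2)^3: f(z) = -29(z + 2)^(-3) + 9(z + 2)^(-2)
Step 3: This finite sum is the Laurent series of f about z = -2.
Step 4: Coefficient of (z + 2)^(-2) = coefficient of (z + 2) in the re-centred numerator = 9

9


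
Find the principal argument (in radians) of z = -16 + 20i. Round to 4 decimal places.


Step 1: z = -16 + 20i
Step 2: arg(z) = atan2(20, -16)
Step 3: arg(z) = 2.2455

2.2455


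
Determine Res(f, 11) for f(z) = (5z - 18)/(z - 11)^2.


Step 1: Pole of order 2 at z = 11
Step 2: Res = lim d/dz [(z - 11)^2 * f(z)] as z -> 11
Step 3: (z - 11)^2 * f(z) = 5z - 18
Step 4: d/dz[5z - 18] = 5

5


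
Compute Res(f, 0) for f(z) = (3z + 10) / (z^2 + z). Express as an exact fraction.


Step 1: Q(z) = z^2 + z = (z)(z + 1)
Step 2: Q'(z) = 2z + 1
Step 3: Q'(0) = 1, P(0) = 10
Step 4: Res = P(0)/Q'(0) = 10/1 = 10

10


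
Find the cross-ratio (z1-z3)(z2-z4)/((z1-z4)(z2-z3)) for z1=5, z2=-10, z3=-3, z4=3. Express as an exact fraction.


Step 1: (z1-z3)(z2-z4) = 8 * (-13) = -104
Step 2: (z1-z4)(z2-z3) = 2 * (-7) = -14
Step 3: Cross-ratio = 104/14 = 52/7

52/7


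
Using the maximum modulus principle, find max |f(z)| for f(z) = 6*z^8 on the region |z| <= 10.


Step 1: On |z| = 10, |f(z)| = 6 * |z|^8 = 6 * 10^8
Step 2: By maximum modulus principle, maximum is on boundary.
Step 3: Maximum = 6 * 100000000 = 600000000

600000000


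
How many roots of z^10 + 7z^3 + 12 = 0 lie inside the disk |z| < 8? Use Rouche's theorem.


Step 1: On |z| = 8 the three terms have sizes |z^10| = 8^10 = 1073741824, |7z^3| = 7*8^3 = 3584, |12| = 12
Step 2: The dominant term is g(z) = z^10; let h(z) = 7z^3 + 12 so f = g + h
Step 3: On |z| = 8: |g| = 1073741824 and |h| <= 3584 + 12 = 3596
Step 4: Since 1073741824 > 3596, |h| < |g| on |z| = 8, so by Rouche f has the same number of zeros as g inside |z| < 8
Step 5: g(z) = z^10 has 10 zeros (all at the origin) inside |z| < 8. Answer = 10

10


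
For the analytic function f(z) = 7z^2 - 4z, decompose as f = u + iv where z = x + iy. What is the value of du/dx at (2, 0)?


Step 1: f(z) = 7(x+iy)^2 - 4(x+iy) + 0
Step 2: u = 7(x^2 - y^2) - 4x + 0
Step 3: u_x = 14x - 4
Step 4: At (2, 0): u_x = 28 - 4 = 24

24


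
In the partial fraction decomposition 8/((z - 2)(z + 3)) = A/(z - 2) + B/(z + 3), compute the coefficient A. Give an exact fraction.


Step 1: Multiply both sides by (z - 2) and set z = 2
Step 2: A = 8 / (2 + 3)
Step 3: A = 8 / 5
Step 4: A = 8/5

8/5


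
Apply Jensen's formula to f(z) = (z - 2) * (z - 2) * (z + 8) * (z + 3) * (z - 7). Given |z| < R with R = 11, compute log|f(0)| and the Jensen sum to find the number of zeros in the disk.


Jensen's formula: (1/2pi)*integral log|f(Re^it)|dt = log|f(0)| + sum_{|a_k|<R} log(R/|a_k|)
Step 1: f(0) = (-2) * (-2) * 8 * 3 * (-7) = -672
Step 2: log|f(0)| = log|2| + log|2| + log|-8| + log|-3| + log|7| = 6.5103
Step 3: Zeros inside |z| < 11: 2, 2, -8, -3, 7
Step 4: Jensen sum = log(11/2) + log(11/2) + log(11/8) + log(11/3) + log(11/7) = 5.4792
Step 5: n(R) = number of terms in the Jensen sum = count of zeros inside |z| < 11 = 5

5


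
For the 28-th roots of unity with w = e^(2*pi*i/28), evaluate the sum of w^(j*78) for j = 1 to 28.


Step 1: The sum sum_{j=1}^{n} w^(k*j) equals n if n | k, else 0.
Step 2: Here n = 28, k = 78
Step 3: Does n divide k? 28 | 78 -> False
Step 4: Sum = 0

0


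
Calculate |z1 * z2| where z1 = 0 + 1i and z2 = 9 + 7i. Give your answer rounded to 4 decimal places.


Step 1: |z1| = sqrt(0^2 + 1^2) = sqrt(1)
Step 2: |z2| = sqrt(9^2 + 7^2) = sqrt(130)
Step 3: |z1*z2| = |z1|*|z2| = sqrt(1) * sqrt(130) = sqrt(1 * 130) = sqrt(130)
Step 4: = 11.4018

11.4018


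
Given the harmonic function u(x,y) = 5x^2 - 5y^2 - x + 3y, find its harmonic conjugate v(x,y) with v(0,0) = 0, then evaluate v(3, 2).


Step 1: v_x = -u_y = 10y - 3
Step 2: v_y = u_x = 10x - 1
Step 3: v = 10xy - 3x - y + C
Step 4: v(0,0) = 0 => C = 0
Step 5: v(3, 2) = 49

49


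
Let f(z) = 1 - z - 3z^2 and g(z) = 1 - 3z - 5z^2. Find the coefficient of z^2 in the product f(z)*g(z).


Step 1: z^2 term in f*g comes from: (1)*(-5z^2) + (-z)*(-3z) + (-3z^2)*(1)
Step 2: = -5 + 3 - 3
Step 3: = -5

-5


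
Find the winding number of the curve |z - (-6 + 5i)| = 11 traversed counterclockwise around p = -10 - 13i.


Step 1: Center c = (-6, 5), radius = 11
Step 2: |p - c|^2 = (-4)^2 + (-18)^2 = 340
Step 3: r^2 = 121
Step 4: |p-c| > r so winding number = 0

0


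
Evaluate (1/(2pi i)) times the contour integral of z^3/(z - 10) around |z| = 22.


Step 1: f(z) = z^3, a = 10 is inside |z| = 22
Step 2: By Cauchy integral formula: (1/(2pi*i)) * integral = f(a)
Step 3: f(10) = 10^3 = 1000

1000


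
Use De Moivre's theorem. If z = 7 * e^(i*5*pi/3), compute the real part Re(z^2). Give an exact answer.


Step 1: By De Moivre's theorem, z^2 = 7^2 * e^(i*2*5*pi/3) = 49 * (cos(10*pi/3) + i*sin(10*pi/3))
Step 2: |z|^2 = 7^2 = 49
Step 3: Reduce the angle mod 2*pi: 10*pi/3 - 2*pi = 4*pi/3
Step 4: cos(4*pi/3) = -1/2
Step 5: Re(z^2) = 49 * (-1/2) = -49/2

-49/2


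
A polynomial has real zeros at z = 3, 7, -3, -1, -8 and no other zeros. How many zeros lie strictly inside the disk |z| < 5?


Step 1: Check each root:
  z = 3: |3| = 3 < 5
  z = 7: |7| = 7 >= 5
  z = -3: |-3| = 3 < 5
  z = -1: |-1| = 1 < 5
  z = -8: |-8| = 8 >= 5
Step 2: Count = 3

3


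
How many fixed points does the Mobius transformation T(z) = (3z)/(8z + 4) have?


Step 1: Fixed points satisfy T(z) = z
Step 2: 8z^2 + z = 0
Step 3: Discriminant = 1^2 - 4*8*0 = 1
Step 4: Number of fixed points = 2

2


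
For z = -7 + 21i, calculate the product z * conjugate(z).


Step 1: conj(z) = -7 - 21i
Step 2: z * conj(z) = (-7)^2 + 21^2
Step 3: = 49 + 441 = 490

490


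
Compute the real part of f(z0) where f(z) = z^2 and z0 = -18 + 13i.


Step 1: z0 = -18 + 13i
Step 2: z0^2 = (-18)^2 - 13^2 - 468i
Step 3: real part = 324 - 169 = 155

155


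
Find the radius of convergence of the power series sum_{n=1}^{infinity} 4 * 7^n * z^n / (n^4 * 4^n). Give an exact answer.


Step 1: General term a_n = 4 * 7^n / (n^4 * 4^n)
Step 2: By the root test, |a_n|^(1/n) = 4^(1/n) * 7 / (n^(4/n) * 4) -> 7/4 as n -> infinity (since 4^(1/n) -> 1 and n^(4/n) -> 1)
Step 3: R = 1/lim|a_n|^(1/n) = 4/7

4/7


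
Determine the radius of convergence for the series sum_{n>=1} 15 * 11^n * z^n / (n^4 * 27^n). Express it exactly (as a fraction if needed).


Step 1: General term a_n = 15 * 11^n / (n^4 * 27^n)
Step 2: By the root test, |a_n|^(1/n) = 15^(1/n) * 11 / (n^(4/n) * 27) -> 11/27 as n -> infinity (since 15^(1/n) -> 1 and n^(4/n) -> 1)
Step 3: R = 1/lim|a_n|^(1/n) = 27/11

27/11


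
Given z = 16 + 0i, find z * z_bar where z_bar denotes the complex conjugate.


Step 1: conj(z) = 16 - 0i
Step 2: z * conj(z) = 16^2 + 0^2
Step 3: = 256 + 0 = 256

256


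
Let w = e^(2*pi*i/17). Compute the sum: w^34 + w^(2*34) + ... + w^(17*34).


Step 1: The sum sum_{j=1}^{n} w^(k*j) equals n if n | k, else 0.
Step 2: Here n = 17, k = 34
Step 3: Does n divide k? 17 | 34 -> True
Step 4: Sum = 17

17


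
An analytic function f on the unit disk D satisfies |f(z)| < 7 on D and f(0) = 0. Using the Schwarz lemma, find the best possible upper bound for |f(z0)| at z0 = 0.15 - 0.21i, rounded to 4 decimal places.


Step 1: g = f/7 maps D -> D with g(0) = 0, so by the Schwarz lemma |g(z)| <= |z|, i.e. |f(z)| <= 7|z|; this is sharp (f(z) = 7z).
Step 2: |z0|^2 = 0.15^2 + (-0.21)^2 = 0.0666
Step 3: |z0| = sqrt(0.0666) = 0.25807
Step 4: Best bound = 7 * |z0| = 7 * 0.25807 = 1.8065

1.8065


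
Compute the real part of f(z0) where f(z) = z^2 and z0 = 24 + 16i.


Step 1: z0 = 24 + 16i
Step 2: z0^2 = 24^2 - 16^2 + 768i
Step 3: real part = 576 - 256 = 320

320


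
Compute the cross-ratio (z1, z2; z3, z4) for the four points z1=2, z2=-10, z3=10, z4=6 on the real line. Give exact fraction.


Step 1: (z1-z3)(z2-z4) = (-8) * (-16) = 128
Step 2: (z1-z4)(z2-z3) = (-4) * (-20) = 80
Step 3: Cross-ratio = 128/80 = 8/5

8/5


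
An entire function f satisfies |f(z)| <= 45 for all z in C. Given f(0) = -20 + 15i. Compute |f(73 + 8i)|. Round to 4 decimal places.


Step 1: By Liouville's theorem, a bounded entire function is constant.
Step 2: f(z) = f(0) = -20 + 15i for all z.
Step 3: |f(w)| = |-20 + 15i| = sqrt(400 + 225)
Step 4: = 25.0

25.0


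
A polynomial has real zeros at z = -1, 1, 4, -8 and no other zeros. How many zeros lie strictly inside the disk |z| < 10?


Step 1: Check each root:
  z = -1: |-1| = 1 < 10
  z = 1: |1| = 1 < 10
  z = 4: |4| = 4 < 10
  z = -8: |-8| = 8 < 10
Step 2: Count = 4

4


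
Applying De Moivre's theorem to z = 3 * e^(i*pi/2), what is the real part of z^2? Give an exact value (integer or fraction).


Step 1: By De Moivre's theorem, z^2 = 3^2 * e^(i*2*pi/2) = 9 * (cos(pi) + i*sin(pi))
Step 2: |z|^2 = 3^2 = 9
Step 3: The angle pi already lies in [0, 2*pi)
Step 4: cos(pi) = -1
Step 5: Re(z^2) = 9 * (-1) = -9

-9


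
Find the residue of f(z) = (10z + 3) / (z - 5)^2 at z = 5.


Step 1: Pole of order 2 at z = 5
Step 2: Res = lim d/dz [(z - 5)^2 * f(z)] as z -> 5
Step 3: (z - 5)^2 * f(z) = 10z + 3
Step 4: d/dz[10z + 3] = 10

10


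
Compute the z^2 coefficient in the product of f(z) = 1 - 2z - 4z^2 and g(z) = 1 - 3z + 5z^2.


Step 1: z^2 term in f*g comes from: (1)*(5z^2) + (-2z)*(-3z) + (-4z^2)*(1)
Step 2: = 5 + 6 - 4
Step 3: = 7

7


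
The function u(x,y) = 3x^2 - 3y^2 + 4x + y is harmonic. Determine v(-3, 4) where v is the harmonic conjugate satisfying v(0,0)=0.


Step 1: v_x = -u_y = 6y - 1
Step 2: v_y = u_x = 6x + 4
Step 3: v = 6xy - x + 4y + C
Step 4: v(0,0) = 0 => C = 0
Step 5: v(-3, 4) = -53

-53


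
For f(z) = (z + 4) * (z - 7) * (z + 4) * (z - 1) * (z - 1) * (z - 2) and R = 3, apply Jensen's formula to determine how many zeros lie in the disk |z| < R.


Jensen's formula: (1/2pi)*integral log|f(Re^it)|dt = log|f(0)| + sum_{|a_k|<R} log(R/|a_k|)
Step 1: f(0) = 4 * (-7) * 4 * (-1) * (-1) * (-2) = 224
Step 2: log|f(0)| = log|-4| + log|7| + log|-4| + log|1| + log|1| + log|2| = 5.4116
Step 3: Zeros inside |z| < 3: 1, 1, 2
Step 4: Jensen sum = log(3/1) + log(3/1) + log(3/2) = 2.6027
Step 5: n(R) = number of terms in the Jensen sum = count of zeros inside |z| < 3 = 3

3


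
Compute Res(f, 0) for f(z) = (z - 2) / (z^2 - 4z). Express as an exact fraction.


Step 1: Q(z) = z^2 - 4z = (z)(z - 4)
Step 2: Q'(z) = 2z - 4
Step 3: Q'(0) = -4, P(0) = -2
Step 4: Res = P(0)/Q'(0) = -2/(-4) = 1/2

1/2


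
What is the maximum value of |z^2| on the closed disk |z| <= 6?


Step 1: On |z| = 6, |f(z)| = |z|^2 = 6^2
Step 2: By maximum modulus principle, maximum is on boundary.
Step 3: Maximum = 36 = 36

36


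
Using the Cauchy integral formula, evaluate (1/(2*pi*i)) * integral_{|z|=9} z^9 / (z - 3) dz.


Step 1: f(z) = z^9, a = 3 is inside |z| = 9
Step 2: By Cauchy integral formula: (1/(2pi*i)) * integral = f(a)
Step 3: f(3) = 3^9 = 19683

19683


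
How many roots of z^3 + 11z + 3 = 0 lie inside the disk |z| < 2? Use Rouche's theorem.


Step 1: On |z| = 2 the three terms have sizes |z^3| = 2^3 = 8, |11z| = 11*2 = 22, |3| = 3
Step 2: The dominant term is g(z) = 11z; let h(z) = z^3 + 3 so f = g + h
Step 3: On |z| = 2: |g| = 22 and |h| <= 8 + 3 = 11
Step 4: Since 22 > 11, |h| < |g| on |z| = 2, so by Rouche f has the same number of zeros as g inside |z| < 2
Step 5: g(z) = 11z has 1 zero (at the origin, multiplicity 1) inside |z| < 2. Answer = 1

1


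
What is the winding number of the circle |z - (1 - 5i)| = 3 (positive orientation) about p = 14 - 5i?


Step 1: Center c = (1, -5), radius = 3
Step 2: |p - c|^2 = 13^2 + 0^2 = 169
Step 3: r^2 = 9
Step 4: |p-c| > r so winding number = 0

0


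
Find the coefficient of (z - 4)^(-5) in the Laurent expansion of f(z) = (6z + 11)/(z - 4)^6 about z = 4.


Step 1: Write the numerator in powers of (z - 4): 6z + 11 = 6(z - 4) + (6*4 + 11) = 6(z - 4) + 35
Step 2: Divide by (z - 4)^6: f(z) = 35(z - 4)^(-6) + 6(z - 4)^(-5)
Step 3: This finite sum is the Laurent series of f about z = 4.
Step 4: Coefficient of (z - 4)^(-5) = coefficient of (z - 4) in the re-centred numerator = 6

6


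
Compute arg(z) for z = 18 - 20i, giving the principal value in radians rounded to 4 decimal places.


Step 1: z = 18 - 20i
Step 2: arg(z) = atan2(-20, 18)
Step 3: arg(z) = -0.838

-0.838


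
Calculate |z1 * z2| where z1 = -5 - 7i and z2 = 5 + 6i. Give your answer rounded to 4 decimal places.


Step 1: |z1| = sqrt((-5)^2 + (-7)^2) = sqrt(74)
Step 2: |z2| = sqrt(5^2 + 6^2) = sqrt(61)
Step 3: |z1*z2| = |z1|*|z2| = sqrt(74) * sqrt(61) = sqrt(74 * 61) = sqrt(4514)
Step 4: = 67.1863

67.1863


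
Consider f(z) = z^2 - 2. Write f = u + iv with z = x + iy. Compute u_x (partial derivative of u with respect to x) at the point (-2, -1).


Step 1: f(z) = (x+iy)^2 - 2
Step 2: u = (x^2 - y^2) - 2
Step 3: u_x = 2x + 0
Step 4: At (-2, -1): u_x = -4 + 0 = -4

-4


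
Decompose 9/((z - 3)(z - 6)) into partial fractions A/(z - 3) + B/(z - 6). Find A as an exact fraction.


Step 1: Multiply both sides by (z - 3) and set z = 3
Step 2: A = 9 / (3 - 6)
Step 3: A = 9 / (-3)
Step 4: A = -3

-3


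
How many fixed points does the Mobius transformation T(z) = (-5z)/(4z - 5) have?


Step 1: Fixed points satisfy T(z) = z
Step 2: 4z^2 = 0
Step 3: Discriminant = 0^2 - 4*4*0 = 0
Step 4: Number of fixed points = 1

1


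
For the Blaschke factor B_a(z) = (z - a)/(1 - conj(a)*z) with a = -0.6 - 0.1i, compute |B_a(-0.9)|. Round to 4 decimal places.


Step 1: Numerator z0 - a = -0.9 - (-0.6 - 0.1i) = -0.3 + 0.1i
Step 2: Denominator 1 - conj(a)*z0 = 1 - (-0.6 + 0.1i)*(-0.9) = 0.46 + 0.09i
Step 3: |z0 - a|^2 = (-0.3)^2 + 0.1^2 = 0.1; |1 - conj(a)*z0|^2 = 0.46^2 + 0.09^2 = 0.2197
Step 4: |B_a(-0.9)| = sqrt(0.1 / 0.2197) = sqrt(0.455166)
Step 5: = 0.6747

0.6747


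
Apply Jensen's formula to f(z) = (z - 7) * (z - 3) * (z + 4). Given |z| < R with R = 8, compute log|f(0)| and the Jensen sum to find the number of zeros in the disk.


Jensen's formula: (1/2pi)*integral log|f(Re^it)|dt = log|f(0)| + sum_{|a_k|<R} log(R/|a_k|)
Step 1: f(0) = (-7) * (-3) * 4 = 84
Step 2: log|f(0)| = log|7| + log|3| + log|-4| = 4.4308
Step 3: Zeros inside |z| < 8: 7, 3, -4
Step 4: Jensen sum = log(8/7) + log(8/3) + log(8/4) = 1.8075
Step 5: n(R) = number of terms in the Jensen sum = count of zeros inside |z| < 8 = 3

3


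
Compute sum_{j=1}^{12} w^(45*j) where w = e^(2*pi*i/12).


Step 1: The sum sum_{j=1}^{n} w^(k*j) equals n if n | k, else 0.
Step 2: Here n = 12, k = 45
Step 3: Does n divide k? 12 | 45 -> False
Step 4: Sum = 0

0


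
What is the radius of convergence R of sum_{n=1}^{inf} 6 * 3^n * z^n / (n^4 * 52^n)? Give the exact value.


Step 1: General term a_n = 6 * 3^n / (n^4 * 52^n)
Step 2: By the root test, |a_n|^(1/n) = 6^(1/n) * 3 / (n^(4/n) * 52) -> 3/52 as n -> infinity (since 6^(1/n) -> 1 and n^(4/n) -> 1)
Step 3: R = 1/lim|a_n|^(1/n) = 52/3

52/3


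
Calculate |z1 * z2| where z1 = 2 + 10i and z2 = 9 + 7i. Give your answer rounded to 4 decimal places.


Step 1: |z1| = sqrt(2^2 + 10^2) = sqrt(104)
Step 2: |z2| = sqrt(9^2 + 7^2) = sqrt(130)
Step 3: |z1*z2| = |z1|*|z2| = sqrt(104) * sqrt(130) = sqrt(104 * 130) = sqrt(13520)
Step 4: = 116.2755

116.2755


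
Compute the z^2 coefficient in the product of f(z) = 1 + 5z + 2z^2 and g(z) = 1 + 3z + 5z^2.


Step 1: z^2 term in f*g comes from: (1)*(5z^2) + (5z)*(3z) + (2z^2)*(1)
Step 2: = 5 + 15 + 2
Step 3: = 22

22


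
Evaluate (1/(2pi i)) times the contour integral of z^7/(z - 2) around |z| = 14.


Step 1: f(z) = z^7, a = 2 is inside |z| = 14
Step 2: By Cauchy integral formula: (1/(2pi*i)) * integral = f(a)
Step 3: f(2) = 2^7 = 128

128


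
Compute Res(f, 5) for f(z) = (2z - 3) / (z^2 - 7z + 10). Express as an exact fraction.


Step 1: Q(z) = z^2 - 7z + 10 = (z - 5)(z - 2)
Step 2: Q'(z) = 2z - 7
Step 3: Q'(5) = 3, P(5) = 7
Step 4: Res = P(5)/Q'(5) = 7/3 = 7/3

7/3


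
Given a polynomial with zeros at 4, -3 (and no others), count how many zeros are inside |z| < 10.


Step 1: Check each root:
  z = 4: |4| = 4 < 10
  z = -3: |-3| = 3 < 10
Step 2: Count = 2

2


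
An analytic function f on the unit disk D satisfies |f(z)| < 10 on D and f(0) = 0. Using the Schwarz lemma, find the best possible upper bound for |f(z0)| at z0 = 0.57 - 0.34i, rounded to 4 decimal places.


Step 1: g = f/10 maps D -> D with g(0) = 0, so by the Schwarz lemma |g(z)| <= |z|, i.e. |f(z)| <= 10|z|; this is sharp (f(z) = 10z).
Step 2: |z0|^2 = 0.57^2 + (-0.34)^2 = 0.4405
Step 3: |z0| = sqrt(0.4405) = 0.663702
Step 4: Best bound = 10 * |z0| = 10 * 0.663702 = 6.637

6.637
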